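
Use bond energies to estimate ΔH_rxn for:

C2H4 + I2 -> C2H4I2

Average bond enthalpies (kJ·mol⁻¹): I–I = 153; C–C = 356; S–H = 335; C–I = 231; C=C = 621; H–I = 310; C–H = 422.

Bonds broken (reactants):
  C–H: 4 × 422 = 1688
  C=C: 1 × 621 = 621
  I–I: 1 × 153 = 153
  Σ(broken) = 2462 kJ
Bonds formed (products):
  C–C: 1 × 356 = 356
  C–H: 4 × 422 = 1688
  C–I: 2 × 231 = 462
  Σ(formed) = 2506 kJ
ΔH = Σ(broken) − Σ(formed) = 2462 − 2506 = −44 kJ

ΔH ≈ −44 kJ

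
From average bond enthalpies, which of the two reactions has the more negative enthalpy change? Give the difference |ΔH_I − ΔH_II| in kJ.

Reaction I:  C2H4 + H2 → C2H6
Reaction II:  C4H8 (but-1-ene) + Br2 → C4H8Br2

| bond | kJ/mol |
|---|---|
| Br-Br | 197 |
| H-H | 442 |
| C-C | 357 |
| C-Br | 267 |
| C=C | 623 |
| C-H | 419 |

Reaction I, by 59 kJ

Reaction I:
  Bonds broken (reactants):
    C-H: 4 × 419 = 1676
    C=C: 1 × 623 = 623
    H-H: 1 × 442 = 442
    Σ(broken) = 2741 kJ
  Bonds formed (products):
    C-C: 1 × 357 = 357
    C-H: 6 × 419 = 2514
    Σ(formed) = 2871 kJ
  ΔH_I = 2741 − 2871 = −130 kJ
Reaction II:
  Bonds broken (reactants):
    Br-Br: 1 × 197 = 197
    C-C: 2 × 357 = 714
    C-H: 8 × 419 = 3352
    C=C: 1 × 623 = 623
    Σ(broken) = 4886 kJ
  Bonds formed (products):
    C-Br: 2 × 267 = 534
    C-C: 3 × 357 = 1071
    C-H: 8 × 419 = 3352
    Σ(formed) = 4957 kJ
  ΔH_II = 4886 − 4957 = −71 kJ
ΔH_I − ΔH_II = −59 kJ, so reaction I has the more negative ΔH; |ΔH_I − ΔH_II| = 59 kJ.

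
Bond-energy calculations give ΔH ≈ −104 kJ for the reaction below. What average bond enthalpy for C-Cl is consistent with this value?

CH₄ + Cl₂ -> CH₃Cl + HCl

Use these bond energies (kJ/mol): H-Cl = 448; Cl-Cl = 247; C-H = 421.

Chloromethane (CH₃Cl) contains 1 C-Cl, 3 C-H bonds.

Let D be the C-Cl bond energy.
Σ(broken) = 4×421 + 1×247 = 1931
Σ(formed) = 1×D + 3×421 + 1×448 = 1711 + D
ΔH = Σ(broken) − Σ(formed) = (1931) − (1711 + D) = +220 − D
Setting this equal to −104 kJ gives D = 324 kJ/mol.

D(C-Cl) ≈ 324 kJ/mol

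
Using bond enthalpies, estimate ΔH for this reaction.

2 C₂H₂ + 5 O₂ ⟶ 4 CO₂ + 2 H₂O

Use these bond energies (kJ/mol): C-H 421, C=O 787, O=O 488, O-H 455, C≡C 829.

ΔH ≈ −2334 kJ

Bonds broken (reactants):
  C≡C: 2 × 829 = 1658
  C-H: 4 × 421 = 1684
  O=O: 5 × 488 = 2440
  Σ(broken) = 5782 kJ
Bonds formed (products):
  C=O: 8 × 787 = 6296
  O-H: 4 × 455 = 1820
  Σ(formed) = 8116 kJ
ΔH = Σ(broken) − Σ(formed) = 5782 − 8116 = −2334 kJ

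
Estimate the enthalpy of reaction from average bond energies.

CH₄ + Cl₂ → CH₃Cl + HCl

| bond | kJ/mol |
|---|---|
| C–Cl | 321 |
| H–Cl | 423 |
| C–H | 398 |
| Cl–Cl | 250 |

Bonds broken (reactants):
  C–H: 4 × 398 = 1592
  Cl–Cl: 1 × 250 = 250
  Σ(broken) = 1842 kJ
Bonds formed (products):
  C–Cl: 1 × 321 = 321
  C–H: 3 × 398 = 1194
  H–Cl: 1 × 423 = 423
  Σ(formed) = 1938 kJ
ΔH = Σ(broken) − Σ(formed) = 1842 − 1938 = −96 kJ

ΔH ≈ −96 kJ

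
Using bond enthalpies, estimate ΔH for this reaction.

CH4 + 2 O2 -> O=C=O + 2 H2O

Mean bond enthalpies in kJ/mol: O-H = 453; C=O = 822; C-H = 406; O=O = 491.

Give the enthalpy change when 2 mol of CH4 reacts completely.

ΔH = −1700 kJ

Bonds broken (reactants):
  C-H: 4 × 406 = 1624
  O=O: 2 × 491 = 982
  Σ(broken) = 2606 kJ
Bonds formed (products):
  C=O: 2 × 822 = 1644
  O-H: 4 × 453 = 1812
  Σ(formed) = 3456 kJ
ΔH = Σ(broken) − Σ(formed) = 2606 − 3456 = −850 kJ
For 2× the reaction as written: 2 × (−850) = −1700 kJ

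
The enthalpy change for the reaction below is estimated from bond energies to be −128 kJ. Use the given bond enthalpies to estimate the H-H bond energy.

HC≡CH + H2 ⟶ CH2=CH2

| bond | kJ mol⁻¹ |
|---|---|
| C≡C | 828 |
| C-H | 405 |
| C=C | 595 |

D(H-H) ≈ 449 kJ/mol

Let D be the H-H bond energy.
Σ(broken) = 1×828 + 2×405 + 1×D = 1638 + D
Σ(formed) = 4×405 + 1×595 = 2215
ΔH = Σ(broken) − Σ(formed) = (1638 + D) − (2215) = −577 + D
Setting this equal to −128 kJ gives D = 449 kJ/mol.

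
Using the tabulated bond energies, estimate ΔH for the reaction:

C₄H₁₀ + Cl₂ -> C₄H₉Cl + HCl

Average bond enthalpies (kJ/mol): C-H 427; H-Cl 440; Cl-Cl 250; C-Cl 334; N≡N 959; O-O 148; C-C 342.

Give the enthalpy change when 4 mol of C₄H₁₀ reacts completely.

ΔH = −388 kJ

Bonds broken (reactants):
  C-C: 3 × 342 = 1026
  C-H: 10 × 427 = 4270
  Cl-Cl: 1 × 250 = 250
  Σ(broken) = 5546 kJ
Bonds formed (products):
  C-C: 3 × 342 = 1026
  C-Cl: 1 × 334 = 334
  C-H: 9 × 427 = 3843
  H-Cl: 1 × 440 = 440
  Σ(formed) = 5643 kJ
ΔH = Σ(broken) − Σ(formed) = 5546 − 5643 = −97 kJ
For 4× the reaction as written: 4 × (−97) = −388 kJ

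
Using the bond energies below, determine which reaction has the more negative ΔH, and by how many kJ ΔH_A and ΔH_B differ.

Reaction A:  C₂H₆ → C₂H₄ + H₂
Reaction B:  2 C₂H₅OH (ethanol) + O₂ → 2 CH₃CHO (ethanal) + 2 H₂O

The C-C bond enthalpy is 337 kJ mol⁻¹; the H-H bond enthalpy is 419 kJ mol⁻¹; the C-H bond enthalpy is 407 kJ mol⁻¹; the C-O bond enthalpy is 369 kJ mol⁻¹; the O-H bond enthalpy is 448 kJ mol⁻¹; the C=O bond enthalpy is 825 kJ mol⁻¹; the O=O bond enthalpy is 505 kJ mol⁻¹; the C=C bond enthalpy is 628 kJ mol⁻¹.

Reaction B, by 593 kJ

Reaction A:
  Bonds broken (reactants):
    C-C: 1 × 337 = 337
    C-H: 6 × 407 = 2442
    Σ(broken) = 2779 kJ
  Bonds formed (products):
    C-H: 4 × 407 = 1628
    C=C: 1 × 628 = 628
    H-H: 1 × 419 = 419
    Σ(formed) = 2675 kJ
  ΔH_A = 2779 − 2675 = +104 kJ
Reaction B:
  Bonds broken (reactants):
    C-C: 2 × 337 = 674
    C-H: 10 × 407 = 4070
    C-O: 2 × 369 = 738
    O-H: 2 × 448 = 896
    O=O: 1 × 505 = 505
    Σ(broken) = 6883 kJ
  Bonds formed (products):
    C-C: 2 × 337 = 674
    C-H: 8 × 407 = 3256
    C=O: 2 × 825 = 1650
    O-H: 4 × 448 = 1792
    Σ(formed) = 7372 kJ
  ΔH_B = 6883 − 7372 = −489 kJ
ΔH_A − ΔH_B = +593 kJ, so reaction B has the more negative ΔH; |ΔH_A − ΔH_B| = 593 kJ.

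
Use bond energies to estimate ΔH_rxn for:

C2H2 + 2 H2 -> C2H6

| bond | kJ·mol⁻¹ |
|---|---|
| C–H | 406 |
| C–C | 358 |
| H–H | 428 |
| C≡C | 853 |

Bonds broken (reactants):
  C≡C: 1 × 853 = 853
  C–H: 2 × 406 = 812
  H–H: 2 × 428 = 856
  Σ(broken) = 2521 kJ
Bonds formed (products):
  C–C: 1 × 358 = 358
  C–H: 6 × 406 = 2436
  Σ(formed) = 2794 kJ
ΔH = Σ(broken) − Σ(formed) = 2521 − 2794 = −273 kJ

ΔH ≈ −273 kJ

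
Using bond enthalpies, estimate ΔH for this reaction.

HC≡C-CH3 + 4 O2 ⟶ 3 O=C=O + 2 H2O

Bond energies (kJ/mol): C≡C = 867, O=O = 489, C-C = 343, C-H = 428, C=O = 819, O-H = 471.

Bonds broken (reactants):
  C≡C: 1 × 867 = 867
  C-C: 1 × 343 = 343
  C-H: 4 × 428 = 1712
  O=O: 4 × 489 = 1956
  Σ(broken) = 4878 kJ
Bonds formed (products):
  C=O: 6 × 819 = 4914
  O-H: 4 × 471 = 1884
  Σ(formed) = 6798 kJ
ΔH = Σ(broken) − Σ(formed) = 4878 − 6798 = −1920 kJ

ΔH ≈ −1920 kJ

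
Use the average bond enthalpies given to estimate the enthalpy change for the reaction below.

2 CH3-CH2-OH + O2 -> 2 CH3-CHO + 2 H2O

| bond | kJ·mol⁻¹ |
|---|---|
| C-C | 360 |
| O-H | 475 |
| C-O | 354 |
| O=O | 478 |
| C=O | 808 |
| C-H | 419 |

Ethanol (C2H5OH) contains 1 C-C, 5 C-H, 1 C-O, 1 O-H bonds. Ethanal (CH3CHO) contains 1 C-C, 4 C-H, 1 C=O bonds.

Bonds broken (reactants):
  C-C: 2 × 360 = 720
  C-H: 10 × 419 = 4190
  C-O: 2 × 354 = 708
  O-H: 2 × 475 = 950
  O=O: 1 × 478 = 478
  Σ(broken) = 7046 kJ
Bonds formed (products):
  C-C: 2 × 360 = 720
  C-H: 8 × 419 = 3352
  C=O: 2 × 808 = 1616
  O-H: 4 × 475 = 1900
  Σ(formed) = 7588 kJ
ΔH = Σ(broken) − Σ(formed) = 7046 − 7588 = −542 kJ

ΔH ≈ −542 kJ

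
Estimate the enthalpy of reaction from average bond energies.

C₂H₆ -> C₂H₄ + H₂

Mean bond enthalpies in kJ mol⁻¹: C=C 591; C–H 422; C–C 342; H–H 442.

Bonds broken (reactants):
  C–C: 1 × 342 = 342
  C–H: 6 × 422 = 2532
  Σ(broken) = 2874 kJ
Bonds formed (products):
  C–H: 4 × 422 = 1688
  C=C: 1 × 591 = 591
  H–H: 1 × 442 = 442
  Σ(formed) = 2721 kJ
ΔH = Σ(broken) − Σ(formed) = 2874 − 2721 = +153 kJ

ΔH ≈ +153 kJ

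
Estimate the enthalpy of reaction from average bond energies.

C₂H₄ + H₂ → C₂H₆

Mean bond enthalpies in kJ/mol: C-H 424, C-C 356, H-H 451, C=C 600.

ΔH ≈ −153 kJ

Bonds broken (reactants):
  C-H: 4 × 424 = 1696
  C=C: 1 × 600 = 600
  H-H: 1 × 451 = 451
  Σ(broken) = 2747 kJ
Bonds formed (products):
  C-C: 1 × 356 = 356
  C-H: 6 × 424 = 2544
  Σ(formed) = 2900 kJ
ΔH = Σ(broken) − Σ(formed) = 2747 − 2900 = −153 kJ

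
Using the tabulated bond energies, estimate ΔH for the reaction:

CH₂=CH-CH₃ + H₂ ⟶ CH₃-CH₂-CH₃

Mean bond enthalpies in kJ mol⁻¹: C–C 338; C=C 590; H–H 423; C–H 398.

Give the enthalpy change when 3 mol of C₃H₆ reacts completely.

Bonds broken (reactants):
  C–C: 1 × 338 = 338
  C–H: 6 × 398 = 2388
  C=C: 1 × 590 = 590
  H–H: 1 × 423 = 423
  Σ(broken) = 3739 kJ
Bonds formed (products):
  C–C: 2 × 338 = 676
  C–H: 8 × 398 = 3184
  Σ(formed) = 3860 kJ
ΔH = Σ(broken) − Σ(formed) = 3739 − 3860 = −121 kJ
For 3× the reaction as written: 3 × (−121) = −363 kJ

ΔH = −363 kJ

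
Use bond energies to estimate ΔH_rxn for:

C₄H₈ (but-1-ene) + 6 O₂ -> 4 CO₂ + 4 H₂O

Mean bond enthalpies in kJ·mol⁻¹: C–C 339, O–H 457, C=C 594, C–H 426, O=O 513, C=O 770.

ΔH ≈ −2058 kJ

Bonds broken (reactants):
  C–C: 2 × 339 = 678
  C–H: 8 × 426 = 3408
  C=C: 1 × 594 = 594
  O=O: 6 × 513 = 3078
  Σ(broken) = 7758 kJ
Bonds formed (products):
  C=O: 8 × 770 = 6160
  O–H: 8 × 457 = 3656
  Σ(formed) = 9816 kJ
ΔH = Σ(broken) − Σ(formed) = 7758 − 9816 = −2058 kJ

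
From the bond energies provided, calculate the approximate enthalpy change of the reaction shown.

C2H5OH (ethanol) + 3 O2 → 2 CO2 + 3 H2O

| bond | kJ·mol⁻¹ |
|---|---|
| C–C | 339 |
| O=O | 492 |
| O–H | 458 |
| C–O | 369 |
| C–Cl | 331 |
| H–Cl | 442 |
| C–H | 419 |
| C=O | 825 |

Bonds broken (reactants):
  C–C: 1 × 339 = 339
  C–H: 5 × 419 = 2095
  C–O: 1 × 369 = 369
  O–H: 1 × 458 = 458
  O=O: 3 × 492 = 1476
  Σ(broken) = 4737 kJ
Bonds formed (products):
  C=O: 4 × 825 = 3300
  O–H: 6 × 458 = 2748
  Σ(formed) = 6048 kJ
ΔH = Σ(broken) − Σ(formed) = 4737 − 6048 = −1311 kJ

ΔH ≈ −1311 kJ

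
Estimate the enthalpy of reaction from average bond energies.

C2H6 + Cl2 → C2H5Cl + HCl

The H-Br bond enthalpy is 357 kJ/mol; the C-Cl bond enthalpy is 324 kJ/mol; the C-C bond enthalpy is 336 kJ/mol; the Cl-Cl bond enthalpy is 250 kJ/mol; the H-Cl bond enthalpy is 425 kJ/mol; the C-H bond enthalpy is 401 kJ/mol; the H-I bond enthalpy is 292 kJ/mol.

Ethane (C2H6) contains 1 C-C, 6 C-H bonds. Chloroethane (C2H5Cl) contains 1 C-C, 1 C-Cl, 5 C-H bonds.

ΔH ≈ −98 kJ

Bonds broken (reactants):
  C-C: 1 × 336 = 336
  C-H: 6 × 401 = 2406
  Cl-Cl: 1 × 250 = 250
  Σ(broken) = 2992 kJ
Bonds formed (products):
  C-C: 1 × 336 = 336
  C-Cl: 1 × 324 = 324
  C-H: 5 × 401 = 2005
  H-Cl: 1 × 425 = 425
  Σ(formed) = 3090 kJ
ΔH = Σ(broken) − Σ(formed) = 2992 − 3090 = −98 kJ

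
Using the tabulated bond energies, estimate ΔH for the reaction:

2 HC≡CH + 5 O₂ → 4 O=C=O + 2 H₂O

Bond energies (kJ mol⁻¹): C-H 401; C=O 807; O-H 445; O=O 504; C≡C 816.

ΔH ≈ −2480 kJ

Bonds broken (reactants):
  C≡C: 2 × 816 = 1632
  C-H: 4 × 401 = 1604
  O=O: 5 × 504 = 2520
  Σ(broken) = 5756 kJ
Bonds formed (products):
  C=O: 8 × 807 = 6456
  O-H: 4 × 445 = 1780
  Σ(formed) = 8236 kJ
ΔH = Σ(broken) − Σ(formed) = 5756 − 8236 = −2480 kJ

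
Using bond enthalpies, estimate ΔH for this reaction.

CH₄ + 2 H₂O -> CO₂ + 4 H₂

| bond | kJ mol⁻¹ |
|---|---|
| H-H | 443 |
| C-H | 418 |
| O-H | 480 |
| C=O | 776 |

ΔH ≈ +268 kJ

Bonds broken (reactants):
  C-H: 4 × 418 = 1672
  O-H: 4 × 480 = 1920
  Σ(broken) = 3592 kJ
Bonds formed (products):
  C=O: 2 × 776 = 1552
  H-H: 4 × 443 = 1772
  Σ(formed) = 3324 kJ
ΔH = Σ(broken) − Σ(formed) = 3592 − 3324 = +268 kJ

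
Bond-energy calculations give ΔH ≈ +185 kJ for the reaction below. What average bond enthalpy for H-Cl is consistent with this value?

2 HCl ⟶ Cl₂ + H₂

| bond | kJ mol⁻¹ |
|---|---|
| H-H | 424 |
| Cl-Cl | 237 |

D(H-Cl) ≈ 423 kJ/mol

Let D be the H-Cl bond energy.
Σ(broken) = 2×D = 2D
Σ(formed) = 1×237 + 1×424 = 661
ΔH = Σ(broken) − Σ(formed) = (2D) − (661) = −661 + 2D
Setting this equal to +185 kJ gives 2D = 846, so D = 423 kJ/mol.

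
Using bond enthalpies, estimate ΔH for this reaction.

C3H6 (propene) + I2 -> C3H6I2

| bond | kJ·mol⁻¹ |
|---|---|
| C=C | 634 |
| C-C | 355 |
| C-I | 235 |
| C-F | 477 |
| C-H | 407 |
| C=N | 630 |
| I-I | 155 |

ΔH ≈ −36 kJ

Bonds broken (reactants):
  C-C: 1 × 355 = 355
  C-H: 6 × 407 = 2442
  C=C: 1 × 634 = 634
  I-I: 1 × 155 = 155
  Σ(broken) = 3586 kJ
Bonds formed (products):
  C-C: 2 × 355 = 710
  C-H: 6 × 407 = 2442
  C-I: 2 × 235 = 470
  Σ(formed) = 3622 kJ
ΔH = Σ(broken) − Σ(formed) = 3586 − 3622 = −36 kJ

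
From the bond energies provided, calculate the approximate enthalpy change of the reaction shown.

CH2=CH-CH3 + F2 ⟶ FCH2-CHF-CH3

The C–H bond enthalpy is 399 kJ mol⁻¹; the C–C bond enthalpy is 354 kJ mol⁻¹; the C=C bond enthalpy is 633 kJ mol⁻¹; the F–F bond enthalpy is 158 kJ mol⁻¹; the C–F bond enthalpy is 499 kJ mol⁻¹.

ΔH ≈ −561 kJ

Bonds broken (reactants):
  C–C: 1 × 354 = 354
  C–H: 6 × 399 = 2394
  C=C: 1 × 633 = 633
  F–F: 1 × 158 = 158
  Σ(broken) = 3539 kJ
Bonds formed (products):
  C–C: 2 × 354 = 708
  C–F: 2 × 499 = 998
  C–H: 6 × 399 = 2394
  Σ(formed) = 4100 kJ
ΔH = Σ(broken) − Σ(formed) = 3539 − 4100 = −561 kJ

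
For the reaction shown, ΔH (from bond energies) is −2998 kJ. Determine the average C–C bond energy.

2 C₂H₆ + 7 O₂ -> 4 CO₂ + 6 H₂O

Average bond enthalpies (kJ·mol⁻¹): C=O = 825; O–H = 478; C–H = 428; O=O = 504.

Let D be the C–C bond energy.
Σ(broken) = 2×D + 12×428 + 7×504 = 8664 + 2D
Σ(formed) = 8×825 + 12×478 = 12336
ΔH = Σ(broken) − Σ(formed) = (8664 + 2D) − (12336) = −3672 + 2D
Setting this equal to −2998 kJ gives 2D = 674, so D = 337 kJ/mol.

D(C–C) ≈ 337 kJ/mol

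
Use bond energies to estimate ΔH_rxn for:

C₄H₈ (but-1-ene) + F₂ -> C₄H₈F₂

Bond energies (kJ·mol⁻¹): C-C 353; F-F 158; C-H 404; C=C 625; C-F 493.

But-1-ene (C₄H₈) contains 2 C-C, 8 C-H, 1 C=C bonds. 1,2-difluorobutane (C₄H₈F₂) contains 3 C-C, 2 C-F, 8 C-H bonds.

Bonds broken (reactants):
  C-C: 2 × 353 = 706
  C-H: 8 × 404 = 3232
  C=C: 1 × 625 = 625
  F-F: 1 × 158 = 158
  Σ(broken) = 4721 kJ
Bonds formed (products):
  C-C: 3 × 353 = 1059
  C-F: 2 × 493 = 986
  C-H: 8 × 404 = 3232
  Σ(formed) = 5277 kJ
ΔH = Σ(broken) − Σ(formed) = 4721 − 5277 = −556 kJ

ΔH ≈ −556 kJ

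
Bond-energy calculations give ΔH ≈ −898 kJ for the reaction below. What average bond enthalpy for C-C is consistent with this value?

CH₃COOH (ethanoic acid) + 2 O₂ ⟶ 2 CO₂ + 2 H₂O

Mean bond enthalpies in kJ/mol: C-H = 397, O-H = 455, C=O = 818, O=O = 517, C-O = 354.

Let D be the C-C bond energy.
Σ(broken) = 1×D + 3×397 + 1×354 + 1×818 + 1×455 + 2×517 = 3852 + D
Σ(formed) = 4×818 + 4×455 = 5092
ΔH = Σ(broken) − Σ(formed) = (3852 + D) − (5092) = −1240 + D
Setting this equal to −898 kJ gives D = 342 kJ/mol.

D(C-C) ≈ 342 kJ/mol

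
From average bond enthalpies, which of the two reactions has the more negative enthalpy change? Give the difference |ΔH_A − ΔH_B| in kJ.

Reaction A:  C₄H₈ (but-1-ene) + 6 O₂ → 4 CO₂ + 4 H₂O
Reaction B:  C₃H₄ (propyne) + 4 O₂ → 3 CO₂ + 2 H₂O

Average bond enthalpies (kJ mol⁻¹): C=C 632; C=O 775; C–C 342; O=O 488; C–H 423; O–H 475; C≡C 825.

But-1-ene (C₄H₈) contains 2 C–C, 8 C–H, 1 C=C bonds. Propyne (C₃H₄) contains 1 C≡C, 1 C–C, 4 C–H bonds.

Reaction A, by 633 kJ

Reaction A:
  Bonds broken (reactants):
    C–C: 2 × 342 = 684
    C–H: 8 × 423 = 3384
    C=C: 1 × 632 = 632
    O=O: 6 × 488 = 2928
    Σ(broken) = 7628 kJ
  Bonds formed (products):
    C=O: 8 × 775 = 6200
    O–H: 8 × 475 = 3800
    Σ(formed) = 10000 kJ
  ΔH_A = 7628 − 10000 = −2372 kJ
Reaction B:
  Bonds broken (reactants):
    C≡C: 1 × 825 = 825
    C–C: 1 × 342 = 342
    C–H: 4 × 423 = 1692
    O=O: 4 × 488 = 1952
    Σ(broken) = 4811 kJ
  Bonds formed (products):
    C=O: 6 × 775 = 4650
    O–H: 4 × 475 = 1900
    Σ(formed) = 6550 kJ
  ΔH_B = 4811 − 6550 = −1739 kJ
ΔH_A − ΔH_B = −633 kJ, so reaction A has the more negative ΔH; |ΔH_A − ΔH_B| = 633 kJ.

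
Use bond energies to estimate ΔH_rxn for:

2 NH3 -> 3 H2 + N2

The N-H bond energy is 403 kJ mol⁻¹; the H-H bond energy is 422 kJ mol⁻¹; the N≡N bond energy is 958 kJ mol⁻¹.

Bonds broken (reactants):
  N-H: 6 × 403 = 2418
  Σ(broken) = 2418 kJ
Bonds formed (products):
  H-H: 3 × 422 = 1266
  N≡N: 1 × 958 = 958
  Σ(formed) = 2224 kJ
ΔH = Σ(broken) − Σ(formed) = 2418 − 2224 = +194 kJ

ΔH ≈ +194 kJ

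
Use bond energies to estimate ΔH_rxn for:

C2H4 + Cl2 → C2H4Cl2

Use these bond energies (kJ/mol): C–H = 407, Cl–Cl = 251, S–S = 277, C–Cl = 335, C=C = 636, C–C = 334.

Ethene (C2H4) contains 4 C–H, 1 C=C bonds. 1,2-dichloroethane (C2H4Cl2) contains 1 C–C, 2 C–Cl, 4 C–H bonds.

Bonds broken (reactants):
  C–H: 4 × 407 = 1628
  C=C: 1 × 636 = 636
  Cl–Cl: 1 × 251 = 251
  Σ(broken) = 2515 kJ
Bonds formed (products):
  C–C: 1 × 334 = 334
  C–Cl: 2 × 335 = 670
  C–H: 4 × 407 = 1628
  Σ(formed) = 2632 kJ
ΔH = Σ(broken) − Σ(formed) = 2515 − 2632 = −117 kJ

ΔH ≈ −117 kJ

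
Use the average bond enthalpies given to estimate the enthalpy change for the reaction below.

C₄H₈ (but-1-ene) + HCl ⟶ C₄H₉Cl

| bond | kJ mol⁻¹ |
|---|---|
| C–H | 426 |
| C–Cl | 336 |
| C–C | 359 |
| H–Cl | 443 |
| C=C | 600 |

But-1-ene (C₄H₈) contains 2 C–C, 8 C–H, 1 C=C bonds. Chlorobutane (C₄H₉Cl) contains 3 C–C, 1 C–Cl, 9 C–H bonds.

Bonds broken (reactants):
  C–C: 2 × 359 = 718
  C–H: 8 × 426 = 3408
  C=C: 1 × 600 = 600
  H–Cl: 1 × 443 = 443
  Σ(broken) = 5169 kJ
Bonds formed (products):
  C–C: 3 × 359 = 1077
  C–Cl: 1 × 336 = 336
  C–H: 9 × 426 = 3834
  Σ(formed) = 5247 kJ
ΔH = Σ(broken) − Σ(formed) = 5169 − 5247 = −78 kJ

ΔH ≈ −78 kJ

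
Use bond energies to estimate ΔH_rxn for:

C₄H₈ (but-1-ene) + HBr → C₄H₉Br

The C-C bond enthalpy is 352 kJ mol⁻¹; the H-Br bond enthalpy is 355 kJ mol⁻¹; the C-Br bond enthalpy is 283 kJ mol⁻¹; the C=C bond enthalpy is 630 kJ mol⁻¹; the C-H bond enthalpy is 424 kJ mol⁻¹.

Bonds broken (reactants):
  C-C: 2 × 352 = 704
  C-H: 8 × 424 = 3392
  C=C: 1 × 630 = 630
  H-Br: 1 × 355 = 355
  Σ(broken) = 5081 kJ
Bonds formed (products):
  C-Br: 1 × 283 = 283
  C-C: 3 × 352 = 1056
  C-H: 9 × 424 = 3816
  Σ(formed) = 5155 kJ
ΔH = Σ(broken) − Σ(formed) = 5081 − 5155 = −74 kJ

ΔH ≈ −74 kJ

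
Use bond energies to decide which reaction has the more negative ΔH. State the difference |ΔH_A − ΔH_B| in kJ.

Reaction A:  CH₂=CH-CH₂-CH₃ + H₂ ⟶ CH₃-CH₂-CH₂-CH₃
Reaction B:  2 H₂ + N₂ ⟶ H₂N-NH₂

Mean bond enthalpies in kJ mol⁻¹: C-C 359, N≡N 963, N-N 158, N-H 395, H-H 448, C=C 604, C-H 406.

Reaction A, by 240 kJ

Reaction A:
  Bonds broken (reactants):
    C-C: 2 × 359 = 718
    C-H: 8 × 406 = 3248
    C=C: 1 × 604 = 604
    H-H: 1 × 448 = 448
    Σ(broken) = 5018 kJ
  Bonds formed (products):
    C-C: 3 × 359 = 1077
    C-H: 10 × 406 = 4060
    Σ(formed) = 5137 kJ
  ΔH_A = 5018 − 5137 = −119 kJ
Reaction B:
  Bonds broken (reactants):
    H-H: 2 × 448 = 896
    N≡N: 1 × 963 = 963
    Σ(broken) = 1859 kJ
  Bonds formed (products):
    N-H: 4 × 395 = 1580
    N-N: 1 × 158 = 158
    Σ(formed) = 1738 kJ
  ΔH_B = 1859 − 1738 = +121 kJ
ΔH_A − ΔH_B = −240 kJ, so reaction A has the more negative ΔH; |ΔH_A − ΔH_B| = 240 kJ.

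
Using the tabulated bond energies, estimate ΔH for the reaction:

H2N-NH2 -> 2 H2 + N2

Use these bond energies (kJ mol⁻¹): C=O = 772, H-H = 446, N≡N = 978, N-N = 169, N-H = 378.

Bonds broken (reactants):
  N-H: 4 × 378 = 1512
  N-N: 1 × 169 = 169
  Σ(broken) = 1681 kJ
Bonds formed (products):
  H-H: 2 × 446 = 892
  N≡N: 1 × 978 = 978
  Σ(formed) = 1870 kJ
ΔH = Σ(broken) − Σ(formed) = 1681 − 1870 = −189 kJ

ΔH ≈ −189 kJ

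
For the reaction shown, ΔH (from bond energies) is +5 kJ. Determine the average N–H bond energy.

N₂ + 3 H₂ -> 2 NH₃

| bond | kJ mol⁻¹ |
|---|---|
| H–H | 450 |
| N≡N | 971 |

D(N–H) ≈ 386 kJ/mol

Let D be the N–H bond energy.
Σ(broken) = 3×450 + 1×971 = 2321
Σ(formed) = 6×D = 6D
ΔH = Σ(broken) − Σ(formed) = (2321) − (6D) = +2321 − 6D
Setting this equal to +5 kJ gives 6D = 2316, so D = 386 kJ/mol.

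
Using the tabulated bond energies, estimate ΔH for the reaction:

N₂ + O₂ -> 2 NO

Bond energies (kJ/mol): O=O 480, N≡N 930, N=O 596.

ΔH ≈ +218 kJ

Bonds broken (reactants):
  N≡N: 1 × 930 = 930
  O=O: 1 × 480 = 480
  Σ(broken) = 1410 kJ
Bonds formed (products):
  N=O: 2 × 596 = 1192
  Σ(formed) = 1192 kJ
ΔH = Σ(broken) − Σ(formed) = 1410 − 1192 = +218 kJ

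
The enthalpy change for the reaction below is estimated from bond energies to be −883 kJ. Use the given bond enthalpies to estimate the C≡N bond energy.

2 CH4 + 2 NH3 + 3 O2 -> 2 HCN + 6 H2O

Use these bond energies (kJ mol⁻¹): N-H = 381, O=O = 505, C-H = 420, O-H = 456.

D(C≡N) ≈ 866 kJ/mol

Let D be the C≡N bond energy.
Σ(broken) = 8×420 + 6×381 + 3×505 = 7161
Σ(formed) = 2×D + 2×420 + 12×456 = 6312 + 2D
ΔH = Σ(broken) − Σ(formed) = (7161) − (6312 + 2D) = +849 − 2D
Setting this equal to −883 kJ gives 2D = 1732, so D = 866 kJ/mol.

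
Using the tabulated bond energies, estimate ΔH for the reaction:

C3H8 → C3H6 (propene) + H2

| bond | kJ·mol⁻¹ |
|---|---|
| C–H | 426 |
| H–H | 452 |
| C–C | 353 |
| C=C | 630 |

ΔH ≈ +123 kJ

Bonds broken (reactants):
  C–C: 2 × 353 = 706
  C–H: 8 × 426 = 3408
  Σ(broken) = 4114 kJ
Bonds formed (products):
  C–C: 1 × 353 = 353
  C–H: 6 × 426 = 2556
  C=C: 1 × 630 = 630
  H–H: 1 × 452 = 452
  Σ(formed) = 3991 kJ
ΔH = Σ(broken) − Σ(formed) = 4114 − 3991 = +123 kJ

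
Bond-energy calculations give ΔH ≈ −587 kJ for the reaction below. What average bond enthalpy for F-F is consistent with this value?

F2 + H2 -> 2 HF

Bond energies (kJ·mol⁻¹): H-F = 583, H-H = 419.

D(F-F) ≈ 160 kJ/mol

Let D be the F-F bond energy.
Σ(broken) = 1×D + 1×419 = 419 + D
Σ(formed) = 2×583 = 1166
ΔH = Σ(broken) − Σ(formed) = (419 + D) − (1166) = −747 + D
Setting this equal to −587 kJ gives D = 160 kJ/mol.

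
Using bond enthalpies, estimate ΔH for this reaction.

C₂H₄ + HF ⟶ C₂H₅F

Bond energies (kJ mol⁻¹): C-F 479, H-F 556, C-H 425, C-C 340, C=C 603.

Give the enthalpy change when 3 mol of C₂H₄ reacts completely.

ΔH = −255 kJ

Bonds broken (reactants):
  C-H: 4 × 425 = 1700
  C=C: 1 × 603 = 603
  H-F: 1 × 556 = 556
  Σ(broken) = 2859 kJ
Bonds formed (products):
  C-C: 1 × 340 = 340
  C-F: 1 × 479 = 479
  C-H: 5 × 425 = 2125
  Σ(formed) = 2944 kJ
ΔH = Σ(broken) − Σ(formed) = 2859 − 2944 = −85 kJ
For 3× the reaction as written: 3 × (−85) = −255 kJ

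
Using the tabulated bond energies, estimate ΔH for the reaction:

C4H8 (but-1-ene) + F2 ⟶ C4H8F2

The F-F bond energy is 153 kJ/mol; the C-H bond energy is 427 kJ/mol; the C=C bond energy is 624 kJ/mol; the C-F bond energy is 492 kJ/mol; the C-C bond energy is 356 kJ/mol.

ΔH ≈ −563 kJ

Bonds broken (reactants):
  C-C: 2 × 356 = 712
  C-H: 8 × 427 = 3416
  C=C: 1 × 624 = 624
  F-F: 1 × 153 = 153
  Σ(broken) = 4905 kJ
Bonds formed (products):
  C-C: 3 × 356 = 1068
  C-F: 2 × 492 = 984
  C-H: 8 × 427 = 3416
  Σ(formed) = 5468 kJ
ΔH = Σ(broken) − Σ(formed) = 4905 − 5468 = −563 kJ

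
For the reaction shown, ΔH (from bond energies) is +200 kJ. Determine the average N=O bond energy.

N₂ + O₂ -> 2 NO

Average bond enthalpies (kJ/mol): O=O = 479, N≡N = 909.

Let D be the N=O bond energy.
Σ(broken) = 1×909 + 1×479 = 1388
Σ(formed) = 2×D = 2D
ΔH = Σ(broken) − Σ(formed) = (1388) − (2D) = +1388 − 2D
Setting this equal to +200 kJ gives 2D = 1188, so D = 594 kJ/mol.

D(N=O) ≈ 594 kJ/mol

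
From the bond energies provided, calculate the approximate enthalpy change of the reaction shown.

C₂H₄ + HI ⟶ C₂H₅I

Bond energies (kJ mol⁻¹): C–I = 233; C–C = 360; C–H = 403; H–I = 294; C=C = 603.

ΔH ≈ −99 kJ

Bonds broken (reactants):
  C–H: 4 × 403 = 1612
  C=C: 1 × 603 = 603
  H–I: 1 × 294 = 294
  Σ(broken) = 2509 kJ
Bonds formed (products):
  C–C: 1 × 360 = 360
  C–H: 5 × 403 = 2015
  C–I: 1 × 233 = 233
  Σ(formed) = 2608 kJ
ΔH = Σ(broken) − Σ(formed) = 2509 − 2608 = −99 kJ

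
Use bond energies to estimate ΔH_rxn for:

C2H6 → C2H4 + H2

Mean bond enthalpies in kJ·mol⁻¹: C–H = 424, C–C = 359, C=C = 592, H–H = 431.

ΔH ≈ +184 kJ

Bonds broken (reactants):
  C–C: 1 × 359 = 359
  C–H: 6 × 424 = 2544
  Σ(broken) = 2903 kJ
Bonds formed (products):
  C–H: 4 × 424 = 1696
  C=C: 1 × 592 = 592
  H–H: 1 × 431 = 431
  Σ(formed) = 2719 kJ
ΔH = Σ(broken) − Σ(formed) = 2903 − 2719 = +184 kJ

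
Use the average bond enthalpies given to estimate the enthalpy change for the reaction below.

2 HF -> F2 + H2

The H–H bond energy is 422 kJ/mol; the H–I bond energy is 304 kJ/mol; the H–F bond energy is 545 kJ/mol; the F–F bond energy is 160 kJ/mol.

ΔH ≈ +508 kJ

Bonds broken (reactants):
  H–F: 2 × 545 = 1090
  Σ(broken) = 1090 kJ
Bonds formed (products):
  F–F: 1 × 160 = 160
  H–H: 1 × 422 = 422
  Σ(formed) = 582 kJ
ΔH = Σ(broken) − Σ(formed) = 1090 − 582 = +508 kJ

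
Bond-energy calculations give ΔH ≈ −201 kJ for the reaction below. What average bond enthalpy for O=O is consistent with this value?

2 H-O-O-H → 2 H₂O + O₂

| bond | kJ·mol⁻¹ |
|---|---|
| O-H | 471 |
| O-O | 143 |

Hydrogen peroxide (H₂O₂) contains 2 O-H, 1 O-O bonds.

Let D be the O=O bond energy.
Σ(broken) = 4×471 + 2×143 = 2170
Σ(formed) = 4×471 + 1×D = 1884 + D
ΔH = Σ(broken) − Σ(formed) = (2170) − (1884 + D) = +286 − D
Setting this equal to −201 kJ gives D = 487 kJ/mol.

D(O=O) ≈ 487 kJ/mol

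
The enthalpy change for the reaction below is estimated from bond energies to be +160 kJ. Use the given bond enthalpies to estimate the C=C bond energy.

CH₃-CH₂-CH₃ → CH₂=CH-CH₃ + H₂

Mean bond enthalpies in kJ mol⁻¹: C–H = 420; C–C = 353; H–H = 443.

D(C=C) ≈ 590 kJ/mol

Let D be the C=C bond energy.
Σ(broken) = 2×353 + 8×420 = 4066
Σ(formed) = 1×353 + 6×420 + 1×D + 1×443 = 3316 + D
ΔH = Σ(broken) − Σ(formed) = (4066) − (3316 + D) = +750 − D
Setting this equal to +160 kJ gives D = 590 kJ/mol.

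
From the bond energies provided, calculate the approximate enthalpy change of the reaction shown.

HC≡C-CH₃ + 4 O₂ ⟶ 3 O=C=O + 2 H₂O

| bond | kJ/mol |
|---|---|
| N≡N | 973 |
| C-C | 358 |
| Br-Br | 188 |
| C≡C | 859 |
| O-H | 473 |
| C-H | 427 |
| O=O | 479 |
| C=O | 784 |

Bonds broken (reactants):
  C≡C: 1 × 859 = 859
  C-C: 1 × 358 = 358
  C-H: 4 × 427 = 1708
  O=O: 4 × 479 = 1916
  Σ(broken) = 4841 kJ
Bonds formed (products):
  C=O: 6 × 784 = 4704
  O-H: 4 × 473 = 1892
  Σ(formed) = 6596 kJ
ΔH = Σ(broken) − Σ(formed) = 4841 − 6596 = −1755 kJ

ΔH ≈ −1755 kJ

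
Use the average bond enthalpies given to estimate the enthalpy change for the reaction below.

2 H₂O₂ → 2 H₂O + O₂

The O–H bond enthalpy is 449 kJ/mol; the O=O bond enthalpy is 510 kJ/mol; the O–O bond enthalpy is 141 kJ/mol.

Bonds broken (reactants):
  O–H: 4 × 449 = 1796
  O–O: 2 × 141 = 282
  Σ(broken) = 2078 kJ
Bonds formed (products):
  O–H: 4 × 449 = 1796
  O=O: 1 × 510 = 510
  Σ(formed) = 2306 kJ
ΔH = Σ(broken) − Σ(formed) = 2078 − 2306 = −228 kJ

ΔH ≈ −228 kJ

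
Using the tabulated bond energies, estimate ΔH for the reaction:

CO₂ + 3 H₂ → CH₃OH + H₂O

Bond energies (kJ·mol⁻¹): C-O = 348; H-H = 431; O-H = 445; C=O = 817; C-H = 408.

Bonds broken (reactants):
  C=O: 2 × 817 = 1634
  H-H: 3 × 431 = 1293
  Σ(broken) = 2927 kJ
Bonds formed (products):
  C-H: 3 × 408 = 1224
  C-O: 1 × 348 = 348
  O-H: 3 × 445 = 1335
  Σ(formed) = 2907 kJ
ΔH = Σ(broken) − Σ(formed) = 2927 − 2907 = +20 kJ

ΔH ≈ +20 kJ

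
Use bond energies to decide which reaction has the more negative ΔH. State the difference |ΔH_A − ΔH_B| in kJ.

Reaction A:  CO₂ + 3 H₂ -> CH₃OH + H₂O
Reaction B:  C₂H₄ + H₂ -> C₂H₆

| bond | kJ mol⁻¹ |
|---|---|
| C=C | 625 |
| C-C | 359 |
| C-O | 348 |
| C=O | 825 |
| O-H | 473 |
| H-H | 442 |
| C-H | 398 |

Reaction B, by 103 kJ

Reaction A:
  Bonds broken (reactants):
    C=O: 2 × 825 = 1650
    H-H: 3 × 442 = 1326
    Σ(broken) = 2976 kJ
  Bonds formed (products):
    C-H: 3 × 398 = 1194
    C-O: 1 × 348 = 348
    O-H: 3 × 473 = 1419
    Σ(formed) = 2961 kJ
  ΔH_A = 2976 − 2961 = +15 kJ
Reaction B:
  Bonds broken (reactants):
    C-H: 4 × 398 = 1592
    C=C: 1 × 625 = 625
    H-H: 1 × 442 = 442
    Σ(broken) = 2659 kJ
  Bonds formed (products):
    C-C: 1 × 359 = 359
    C-H: 6 × 398 = 2388
    Σ(formed) = 2747 kJ
  ΔH_B = 2659 − 2747 = −88 kJ
ΔH_A − ΔH_B = +103 kJ, so reaction B has the more negative ΔH; |ΔH_A − ΔH_B| = 103 kJ.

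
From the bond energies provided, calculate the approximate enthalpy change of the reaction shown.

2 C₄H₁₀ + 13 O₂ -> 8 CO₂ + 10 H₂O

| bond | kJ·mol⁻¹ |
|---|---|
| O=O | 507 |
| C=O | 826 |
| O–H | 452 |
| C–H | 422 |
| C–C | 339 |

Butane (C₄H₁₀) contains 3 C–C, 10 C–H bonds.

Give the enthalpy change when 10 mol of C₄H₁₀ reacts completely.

ΔH = −25955 kJ

Bonds broken (reactants):
  C–C: 6 × 339 = 2034
  C–H: 20 × 422 = 8440
  O=O: 13 × 507 = 6591
  Σ(broken) = 17065 kJ
Bonds formed (products):
  C=O: 16 × 826 = 13216
  O–H: 20 × 452 = 9040
  Σ(formed) = 22256 kJ
ΔH = Σ(broken) − Σ(formed) = 17065 − 22256 = −5191 kJ
For 5× the reaction as written: 5 × (−5191) = −25955 kJ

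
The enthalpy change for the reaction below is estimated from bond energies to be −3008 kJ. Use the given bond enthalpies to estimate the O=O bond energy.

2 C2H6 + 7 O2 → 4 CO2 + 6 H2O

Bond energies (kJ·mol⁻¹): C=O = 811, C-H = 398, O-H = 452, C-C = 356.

Let D be the O=O bond energy.
Σ(broken) = 2×356 + 12×398 + 7×D = 5488 + 7D
Σ(formed) = 8×811 + 12×452 = 11912
ΔH = Σ(broken) − Σ(formed) = (5488 + 7D) − (11912) = −6424 + 7D
Setting this equal to −3008 kJ gives 7D = 3416, so D = 488 kJ/mol.

D(O=O) ≈ 488 kJ/mol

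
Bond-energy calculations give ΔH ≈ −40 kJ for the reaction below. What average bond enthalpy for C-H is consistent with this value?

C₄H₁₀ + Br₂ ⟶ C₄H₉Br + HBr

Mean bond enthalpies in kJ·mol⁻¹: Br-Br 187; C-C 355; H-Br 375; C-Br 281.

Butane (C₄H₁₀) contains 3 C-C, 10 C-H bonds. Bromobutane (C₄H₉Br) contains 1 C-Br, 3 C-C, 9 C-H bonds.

D(C-H) ≈ 429 kJ/mol

Let D be the C-H bond energy.
Σ(broken) = 1×187 + 3×355 + 10×D = 1252 + 10D
Σ(formed) = 1×281 + 3×355 + 9×D + 1×375 = 1721 + 9D
ΔH = Σ(broken) − Σ(formed) = (1252 + 10D) − (1721 + 9D) = −469 + D
Setting this equal to −40 kJ gives D = 429 kJ/mol.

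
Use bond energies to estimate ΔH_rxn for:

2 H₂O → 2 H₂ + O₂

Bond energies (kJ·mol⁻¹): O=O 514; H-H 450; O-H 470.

ΔH ≈ +466 kJ

Bonds broken (reactants):
  O-H: 4 × 470 = 1880
  Σ(broken) = 1880 kJ
Bonds formed (products):
  H-H: 2 × 450 = 900
  O=O: 1 × 514 = 514
  Σ(formed) = 1414 kJ
ΔH = Σ(broken) − Σ(formed) = 1880 − 1414 = +466 kJ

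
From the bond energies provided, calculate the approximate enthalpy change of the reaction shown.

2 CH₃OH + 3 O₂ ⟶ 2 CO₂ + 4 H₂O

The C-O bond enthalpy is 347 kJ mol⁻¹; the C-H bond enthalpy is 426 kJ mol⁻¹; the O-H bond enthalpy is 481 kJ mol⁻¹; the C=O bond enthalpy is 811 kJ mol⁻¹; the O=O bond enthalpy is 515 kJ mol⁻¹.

ΔH ≈ −1335 kJ

Bonds broken (reactants):
  C-H: 6 × 426 = 2556
  C-O: 2 × 347 = 694
  O-H: 2 × 481 = 962
  O=O: 3 × 515 = 1545
  Σ(broken) = 5757 kJ
Bonds formed (products):
  C=O: 4 × 811 = 3244
  O-H: 8 × 481 = 3848
  Σ(formed) = 7092 kJ
ΔH = Σ(broken) − Σ(formed) = 5757 − 7092 = −1335 kJ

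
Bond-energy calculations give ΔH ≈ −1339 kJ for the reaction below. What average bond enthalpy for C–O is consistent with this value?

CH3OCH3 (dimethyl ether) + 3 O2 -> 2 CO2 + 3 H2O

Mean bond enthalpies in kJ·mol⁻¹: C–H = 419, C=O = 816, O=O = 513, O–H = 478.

D(C–O) ≈ 370 kJ/mol

Let D be the C–O bond energy.
Σ(broken) = 6×419 + 2×D + 3×513 = 4053 + 2D
Σ(formed) = 4×816 + 6×478 = 6132
ΔH = Σ(broken) − Σ(formed) = (4053 + 2D) − (6132) = −2079 + 2D
Setting this equal to −1339 kJ gives 2D = 740, so D = 370 kJ/mol.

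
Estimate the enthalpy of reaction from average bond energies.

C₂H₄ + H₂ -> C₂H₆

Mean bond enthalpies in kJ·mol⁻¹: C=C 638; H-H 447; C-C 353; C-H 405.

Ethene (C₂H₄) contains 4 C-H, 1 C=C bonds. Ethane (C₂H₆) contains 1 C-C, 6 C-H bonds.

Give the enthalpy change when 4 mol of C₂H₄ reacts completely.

ΔH = −312 kJ

Bonds broken (reactants):
  C-H: 4 × 405 = 1620
  C=C: 1 × 638 = 638
  H-H: 1 × 447 = 447
  Σ(broken) = 2705 kJ
Bonds formed (products):
  C-C: 1 × 353 = 353
  C-H: 6 × 405 = 2430
  Σ(formed) = 2783 kJ
ΔH = Σ(broken) − Σ(formed) = 2705 − 2783 = −78 kJ
For 4× the reaction as written: 4 × (−78) = −312 kJ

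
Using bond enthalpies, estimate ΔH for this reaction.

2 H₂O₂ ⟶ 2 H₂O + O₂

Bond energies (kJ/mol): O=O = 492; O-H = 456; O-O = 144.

Bonds broken (reactants):
  O-H: 4 × 456 = 1824
  O-O: 2 × 144 = 288
  Σ(broken) = 2112 kJ
Bonds formed (products):
  O-H: 4 × 456 = 1824
  O=O: 1 × 492 = 492
  Σ(formed) = 2316 kJ
ΔH = Σ(broken) − Σ(formed) = 2112 − 2316 = −204 kJ

ΔH ≈ −204 kJ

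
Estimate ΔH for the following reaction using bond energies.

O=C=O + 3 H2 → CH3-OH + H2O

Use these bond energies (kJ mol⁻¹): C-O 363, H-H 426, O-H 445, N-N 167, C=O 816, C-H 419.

ΔH ≈ −45 kJ

Bonds broken (reactants):
  C=O: 2 × 816 = 1632
  H-H: 3 × 426 = 1278
  Σ(broken) = 2910 kJ
Bonds formed (products):
  C-H: 3 × 419 = 1257
  C-O: 1 × 363 = 363
  O-H: 3 × 445 = 1335
  Σ(formed) = 2955 kJ
ΔH = Σ(broken) − Σ(formed) = 2910 − 2955 = −45 kJ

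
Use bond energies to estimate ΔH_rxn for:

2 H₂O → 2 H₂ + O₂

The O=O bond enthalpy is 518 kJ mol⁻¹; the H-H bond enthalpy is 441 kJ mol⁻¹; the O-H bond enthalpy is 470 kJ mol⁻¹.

Bonds broken (reactants):
  O-H: 4 × 470 = 1880
  Σ(broken) = 1880 kJ
Bonds formed (products):
  H-H: 2 × 441 = 882
  O=O: 1 × 518 = 518
  Σ(formed) = 1400 kJ
ΔH = Σ(broken) − Σ(formed) = 1880 − 1400 = +480 kJ

ΔH ≈ +480 kJ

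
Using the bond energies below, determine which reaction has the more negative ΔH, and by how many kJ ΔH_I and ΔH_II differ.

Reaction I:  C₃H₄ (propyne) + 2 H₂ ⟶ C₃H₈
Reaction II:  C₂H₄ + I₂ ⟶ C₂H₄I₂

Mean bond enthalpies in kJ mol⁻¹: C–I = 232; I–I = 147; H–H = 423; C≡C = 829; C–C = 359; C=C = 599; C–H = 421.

Reaction I, by 291 kJ

Reaction I:
  Bonds broken (reactants):
    C≡C: 1 × 829 = 829
    C–C: 1 × 359 = 359
    C–H: 4 × 421 = 1684
    H–H: 2 × 423 = 846
    Σ(broken) = 3718 kJ
  Bonds formed (products):
    C–C: 2 × 359 = 718
    C–H: 8 × 421 = 3368
    Σ(formed) = 4086 kJ
  ΔH_I = 3718 − 4086 = −368 kJ
Reaction II:
  Bonds broken (reactants):
    C–H: 4 × 421 = 1684
    C=C: 1 × 599 = 599
    I–I: 1 × 147 = 147
    Σ(broken) = 2430 kJ
  Bonds formed (products):
    C–C: 1 × 359 = 359
    C–H: 4 × 421 = 1684
    C–I: 2 × 232 = 464
    Σ(formed) = 2507 kJ
  ΔH_II = 2430 − 2507 = −77 kJ
ΔH_I − ΔH_II = −291 kJ, so reaction I has the more negative ΔH; |ΔH_I − ΔH_II| = 291 kJ.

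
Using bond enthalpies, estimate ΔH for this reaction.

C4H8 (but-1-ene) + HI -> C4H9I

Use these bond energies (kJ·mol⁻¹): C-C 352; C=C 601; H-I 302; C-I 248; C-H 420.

Bonds broken (reactants):
  C-C: 2 × 352 = 704
  C-H: 8 × 420 = 3360
  C=C: 1 × 601 = 601
  H-I: 1 × 302 = 302
  Σ(broken) = 4967 kJ
Bonds formed (products):
  C-C: 3 × 352 = 1056
  C-H: 9 × 420 = 3780
  C-I: 1 × 248 = 248
  Σ(formed) = 5084 kJ
ΔH = Σ(broken) − Σ(formed) = 4967 − 5084 = −117 kJ

ΔH ≈ −117 kJ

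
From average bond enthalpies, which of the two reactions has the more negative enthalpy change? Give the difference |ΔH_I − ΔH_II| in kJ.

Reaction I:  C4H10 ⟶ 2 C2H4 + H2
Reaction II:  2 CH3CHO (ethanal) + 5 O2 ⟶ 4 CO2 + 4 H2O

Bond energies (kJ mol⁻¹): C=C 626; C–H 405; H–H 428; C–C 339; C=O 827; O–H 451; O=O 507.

Reaction II, by 2264 kJ

Reaction I:
  Bonds broken (reactants):
    C–C: 3 × 339 = 1017
    C–H: 10 × 405 = 4050
    Σ(broken) = 5067 kJ
  Bonds formed (products):
    C–H: 8 × 405 = 3240
    C=C: 2 × 626 = 1252
    H–H: 1 × 428 = 428
    Σ(formed) = 4920 kJ
  ΔH_I = 5067 − 4920 = +147 kJ
Reaction II:
  Bonds broken (reactants):
    C–C: 2 × 339 = 678
    C–H: 8 × 405 = 3240
    C=O: 2 × 827 = 1654
    O=O: 5 × 507 = 2535
    Σ(broken) = 8107 kJ
  Bonds formed (products):
    C=O: 8 × 827 = 6616
    O–H: 8 × 451 = 3608
    Σ(formed) = 10224 kJ
  ΔH_II = 8107 − 10224 = −2117 kJ
ΔH_I − ΔH_II = +2264 kJ, so reaction II has the more negative ΔH; |ΔH_I − ΔH_II| = 2264 kJ.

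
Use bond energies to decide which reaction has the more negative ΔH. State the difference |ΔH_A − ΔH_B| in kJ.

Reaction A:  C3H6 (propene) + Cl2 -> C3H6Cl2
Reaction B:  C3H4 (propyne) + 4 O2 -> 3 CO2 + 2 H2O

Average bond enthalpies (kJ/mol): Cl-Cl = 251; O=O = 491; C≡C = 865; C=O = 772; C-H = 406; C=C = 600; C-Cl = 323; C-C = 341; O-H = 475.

Reaction A:
  Bonds broken (reactants):
    C-C: 1 × 341 = 341
    C-H: 6 × 406 = 2436
    C=C: 1 × 600 = 600
    Cl-Cl: 1 × 251 = 251
    Σ(broken) = 3628 kJ
  Bonds formed (products):
    C-C: 2 × 341 = 682
    C-Cl: 2 × 323 = 646
    C-H: 6 × 406 = 2436
    Σ(formed) = 3764 kJ
  ΔH_A = 3628 − 3764 = −136 kJ
Reaction B:
  Bonds broken (reactants):
    C≡C: 1 × 865 = 865
    C-C: 1 × 341 = 341
    C-H: 4 × 406 = 1624
    O=O: 4 × 491 = 1964
    Σ(broken) = 4794 kJ
  Bonds formed (products):
    C=O: 6 × 772 = 4632
    O-H: 4 × 475 = 1900
    Σ(formed) = 6532 kJ
  ΔH_B = 4794 − 6532 = −1738 kJ
ΔH_A − ΔH_B = +1602 kJ, so reaction B has the more negative ΔH; |ΔH_A − ΔH_B| = 1602 kJ.

Reaction B, by 1602 kJ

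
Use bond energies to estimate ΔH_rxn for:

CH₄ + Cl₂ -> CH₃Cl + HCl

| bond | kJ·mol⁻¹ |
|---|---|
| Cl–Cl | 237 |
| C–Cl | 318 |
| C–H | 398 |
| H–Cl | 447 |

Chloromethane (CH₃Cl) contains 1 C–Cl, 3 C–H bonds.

ΔH ≈ −130 kJ

Bonds broken (reactants):
  C–H: 4 × 398 = 1592
  Cl–Cl: 1 × 237 = 237
  Σ(broken) = 1829 kJ
Bonds formed (products):
  C–Cl: 1 × 318 = 318
  C–H: 3 × 398 = 1194
  H–Cl: 1 × 447 = 447
  Σ(formed) = 1959 kJ
ΔH = Σ(broken) − Σ(formed) = 1829 − 1959 = −130 kJ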